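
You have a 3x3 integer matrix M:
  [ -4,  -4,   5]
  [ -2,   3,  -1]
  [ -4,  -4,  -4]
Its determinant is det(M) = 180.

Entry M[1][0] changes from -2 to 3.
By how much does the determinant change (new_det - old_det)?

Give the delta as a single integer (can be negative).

Cofactor C_10 = -36
Entry delta = 3 - -2 = 5
Det delta = entry_delta * cofactor = 5 * -36 = -180

Answer: -180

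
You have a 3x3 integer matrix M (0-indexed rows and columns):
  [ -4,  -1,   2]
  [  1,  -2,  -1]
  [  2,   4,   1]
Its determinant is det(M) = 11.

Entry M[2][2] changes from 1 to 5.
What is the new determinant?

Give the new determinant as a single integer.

Answer: 47

Derivation:
det is linear in row 2: changing M[2][2] by delta changes det by delta * cofactor(2,2).
Cofactor C_22 = (-1)^(2+2) * minor(2,2) = 9
Entry delta = 5 - 1 = 4
Det delta = 4 * 9 = 36
New det = 11 + 36 = 47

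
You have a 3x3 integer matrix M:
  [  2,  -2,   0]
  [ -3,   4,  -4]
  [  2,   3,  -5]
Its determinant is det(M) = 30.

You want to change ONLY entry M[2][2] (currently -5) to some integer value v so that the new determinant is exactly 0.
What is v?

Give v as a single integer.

det is linear in entry M[2][2]: det = old_det + (v - -5) * C_22
Cofactor C_22 = 2
Want det = 0: 30 + (v - -5) * 2 = 0
  (v - -5) = -30 / 2 = -15
  v = -5 + (-15) = -20

Answer: -20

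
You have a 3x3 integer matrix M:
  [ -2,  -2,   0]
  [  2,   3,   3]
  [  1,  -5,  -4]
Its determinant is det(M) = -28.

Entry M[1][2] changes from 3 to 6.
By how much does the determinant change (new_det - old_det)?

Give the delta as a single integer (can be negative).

Answer: -36

Derivation:
Cofactor C_12 = -12
Entry delta = 6 - 3 = 3
Det delta = entry_delta * cofactor = 3 * -12 = -36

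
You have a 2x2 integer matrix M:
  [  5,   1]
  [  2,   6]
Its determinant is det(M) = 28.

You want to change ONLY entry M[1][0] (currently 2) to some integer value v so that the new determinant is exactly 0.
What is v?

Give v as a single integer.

det is linear in entry M[1][0]: det = old_det + (v - 2) * C_10
Cofactor C_10 = -1
Want det = 0: 28 + (v - 2) * -1 = 0
  (v - 2) = -28 / -1 = 28
  v = 2 + (28) = 30

Answer: 30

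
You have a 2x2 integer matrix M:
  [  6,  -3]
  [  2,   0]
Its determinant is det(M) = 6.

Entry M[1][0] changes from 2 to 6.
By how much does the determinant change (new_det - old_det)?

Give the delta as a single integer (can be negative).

Cofactor C_10 = 3
Entry delta = 6 - 2 = 4
Det delta = entry_delta * cofactor = 4 * 3 = 12

Answer: 12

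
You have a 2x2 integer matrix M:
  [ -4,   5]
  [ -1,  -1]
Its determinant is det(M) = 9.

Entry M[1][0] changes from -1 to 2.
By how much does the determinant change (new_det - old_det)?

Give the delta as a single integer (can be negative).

Answer: -15

Derivation:
Cofactor C_10 = -5
Entry delta = 2 - -1 = 3
Det delta = entry_delta * cofactor = 3 * -5 = -15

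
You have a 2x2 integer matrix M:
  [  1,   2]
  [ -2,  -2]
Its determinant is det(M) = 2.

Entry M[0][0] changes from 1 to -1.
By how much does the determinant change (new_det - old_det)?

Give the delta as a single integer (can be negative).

Answer: 4

Derivation:
Cofactor C_00 = -2
Entry delta = -1 - 1 = -2
Det delta = entry_delta * cofactor = -2 * -2 = 4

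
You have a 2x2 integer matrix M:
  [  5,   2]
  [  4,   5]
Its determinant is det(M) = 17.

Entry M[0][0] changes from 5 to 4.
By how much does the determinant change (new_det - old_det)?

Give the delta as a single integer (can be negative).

Answer: -5

Derivation:
Cofactor C_00 = 5
Entry delta = 4 - 5 = -1
Det delta = entry_delta * cofactor = -1 * 5 = -5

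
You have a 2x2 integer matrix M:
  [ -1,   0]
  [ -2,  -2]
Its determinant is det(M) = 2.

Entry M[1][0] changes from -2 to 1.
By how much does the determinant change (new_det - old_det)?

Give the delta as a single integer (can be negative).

Answer: 0

Derivation:
Cofactor C_10 = 0
Entry delta = 1 - -2 = 3
Det delta = entry_delta * cofactor = 3 * 0 = 0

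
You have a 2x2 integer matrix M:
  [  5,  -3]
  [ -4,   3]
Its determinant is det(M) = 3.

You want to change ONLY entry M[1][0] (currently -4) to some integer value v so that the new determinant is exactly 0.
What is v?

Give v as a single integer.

Answer: -5

Derivation:
det is linear in entry M[1][0]: det = old_det + (v - -4) * C_10
Cofactor C_10 = 3
Want det = 0: 3 + (v - -4) * 3 = 0
  (v - -4) = -3 / 3 = -1
  v = -4 + (-1) = -5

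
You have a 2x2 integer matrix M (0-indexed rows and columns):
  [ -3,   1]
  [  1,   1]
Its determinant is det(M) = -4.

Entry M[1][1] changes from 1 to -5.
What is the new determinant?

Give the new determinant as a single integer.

det is linear in row 1: changing M[1][1] by delta changes det by delta * cofactor(1,1).
Cofactor C_11 = (-1)^(1+1) * minor(1,1) = -3
Entry delta = -5 - 1 = -6
Det delta = -6 * -3 = 18
New det = -4 + 18 = 14

Answer: 14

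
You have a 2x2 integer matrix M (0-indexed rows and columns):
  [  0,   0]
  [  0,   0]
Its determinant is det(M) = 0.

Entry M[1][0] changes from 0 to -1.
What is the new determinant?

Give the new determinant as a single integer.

det is linear in row 1: changing M[1][0] by delta changes det by delta * cofactor(1,0).
Cofactor C_10 = (-1)^(1+0) * minor(1,0) = 0
Entry delta = -1 - 0 = -1
Det delta = -1 * 0 = 0
New det = 0 + 0 = 0

Answer: 0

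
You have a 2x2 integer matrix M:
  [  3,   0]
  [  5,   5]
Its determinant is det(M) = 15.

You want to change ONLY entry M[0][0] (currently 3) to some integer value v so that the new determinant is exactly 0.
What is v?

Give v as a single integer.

det is linear in entry M[0][0]: det = old_det + (v - 3) * C_00
Cofactor C_00 = 5
Want det = 0: 15 + (v - 3) * 5 = 0
  (v - 3) = -15 / 5 = -3
  v = 3 + (-3) = 0

Answer: 0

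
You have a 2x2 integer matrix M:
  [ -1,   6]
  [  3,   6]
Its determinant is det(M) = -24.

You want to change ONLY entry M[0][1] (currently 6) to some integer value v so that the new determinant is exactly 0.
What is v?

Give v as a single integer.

Answer: -2

Derivation:
det is linear in entry M[0][1]: det = old_det + (v - 6) * C_01
Cofactor C_01 = -3
Want det = 0: -24 + (v - 6) * -3 = 0
  (v - 6) = 24 / -3 = -8
  v = 6 + (-8) = -2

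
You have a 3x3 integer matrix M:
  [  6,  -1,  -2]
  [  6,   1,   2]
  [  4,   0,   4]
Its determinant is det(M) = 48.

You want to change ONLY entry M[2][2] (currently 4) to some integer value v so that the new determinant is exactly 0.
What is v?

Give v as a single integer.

Answer: 0

Derivation:
det is linear in entry M[2][2]: det = old_det + (v - 4) * C_22
Cofactor C_22 = 12
Want det = 0: 48 + (v - 4) * 12 = 0
  (v - 4) = -48 / 12 = -4
  v = 4 + (-4) = 0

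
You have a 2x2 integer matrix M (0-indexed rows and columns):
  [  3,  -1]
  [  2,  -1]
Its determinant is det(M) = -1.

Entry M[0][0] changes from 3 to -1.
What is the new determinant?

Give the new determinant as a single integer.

det is linear in row 0: changing M[0][0] by delta changes det by delta * cofactor(0,0).
Cofactor C_00 = (-1)^(0+0) * minor(0,0) = -1
Entry delta = -1 - 3 = -4
Det delta = -4 * -1 = 4
New det = -1 + 4 = 3

Answer: 3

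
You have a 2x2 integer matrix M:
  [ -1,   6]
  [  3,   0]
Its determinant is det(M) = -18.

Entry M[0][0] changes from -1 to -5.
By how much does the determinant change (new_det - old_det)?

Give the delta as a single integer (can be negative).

Cofactor C_00 = 0
Entry delta = -5 - -1 = -4
Det delta = entry_delta * cofactor = -4 * 0 = 0

Answer: 0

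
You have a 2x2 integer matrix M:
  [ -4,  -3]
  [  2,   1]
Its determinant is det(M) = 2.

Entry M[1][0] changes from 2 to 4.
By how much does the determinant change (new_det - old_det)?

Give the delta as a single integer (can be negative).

Answer: 6

Derivation:
Cofactor C_10 = 3
Entry delta = 4 - 2 = 2
Det delta = entry_delta * cofactor = 2 * 3 = 6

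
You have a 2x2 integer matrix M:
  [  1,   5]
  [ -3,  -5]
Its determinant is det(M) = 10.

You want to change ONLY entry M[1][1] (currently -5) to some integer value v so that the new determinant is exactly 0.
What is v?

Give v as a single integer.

Answer: -15

Derivation:
det is linear in entry M[1][1]: det = old_det + (v - -5) * C_11
Cofactor C_11 = 1
Want det = 0: 10 + (v - -5) * 1 = 0
  (v - -5) = -10 / 1 = -10
  v = -5 + (-10) = -15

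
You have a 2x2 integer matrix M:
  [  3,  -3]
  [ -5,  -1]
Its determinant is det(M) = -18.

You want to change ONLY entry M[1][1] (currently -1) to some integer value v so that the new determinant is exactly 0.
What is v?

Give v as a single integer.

Answer: 5

Derivation:
det is linear in entry M[1][1]: det = old_det + (v - -1) * C_11
Cofactor C_11 = 3
Want det = 0: -18 + (v - -1) * 3 = 0
  (v - -1) = 18 / 3 = 6
  v = -1 + (6) = 5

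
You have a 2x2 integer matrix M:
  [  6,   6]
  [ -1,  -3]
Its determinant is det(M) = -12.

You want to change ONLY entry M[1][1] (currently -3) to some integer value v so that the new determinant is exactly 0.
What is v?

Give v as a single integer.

det is linear in entry M[1][1]: det = old_det + (v - -3) * C_11
Cofactor C_11 = 6
Want det = 0: -12 + (v - -3) * 6 = 0
  (v - -3) = 12 / 6 = 2
  v = -3 + (2) = -1

Answer: -1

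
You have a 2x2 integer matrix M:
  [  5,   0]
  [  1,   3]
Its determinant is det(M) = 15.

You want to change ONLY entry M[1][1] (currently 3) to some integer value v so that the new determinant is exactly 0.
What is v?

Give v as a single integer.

det is linear in entry M[1][1]: det = old_det + (v - 3) * C_11
Cofactor C_11 = 5
Want det = 0: 15 + (v - 3) * 5 = 0
  (v - 3) = -15 / 5 = -3
  v = 3 + (-3) = 0

Answer: 0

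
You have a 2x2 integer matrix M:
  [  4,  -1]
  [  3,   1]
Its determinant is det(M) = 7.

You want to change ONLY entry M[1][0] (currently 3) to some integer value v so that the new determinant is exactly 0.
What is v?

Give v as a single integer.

det is linear in entry M[1][0]: det = old_det + (v - 3) * C_10
Cofactor C_10 = 1
Want det = 0: 7 + (v - 3) * 1 = 0
  (v - 3) = -7 / 1 = -7
  v = 3 + (-7) = -4

Answer: -4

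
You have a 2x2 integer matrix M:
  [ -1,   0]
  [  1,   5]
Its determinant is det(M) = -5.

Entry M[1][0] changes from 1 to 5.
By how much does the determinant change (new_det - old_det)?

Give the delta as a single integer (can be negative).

Cofactor C_10 = 0
Entry delta = 5 - 1 = 4
Det delta = entry_delta * cofactor = 4 * 0 = 0

Answer: 0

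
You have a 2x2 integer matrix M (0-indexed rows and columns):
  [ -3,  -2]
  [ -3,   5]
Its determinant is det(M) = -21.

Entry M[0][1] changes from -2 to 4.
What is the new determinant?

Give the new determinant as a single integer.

Answer: -3

Derivation:
det is linear in row 0: changing M[0][1] by delta changes det by delta * cofactor(0,1).
Cofactor C_01 = (-1)^(0+1) * minor(0,1) = 3
Entry delta = 4 - -2 = 6
Det delta = 6 * 3 = 18
New det = -21 + 18 = -3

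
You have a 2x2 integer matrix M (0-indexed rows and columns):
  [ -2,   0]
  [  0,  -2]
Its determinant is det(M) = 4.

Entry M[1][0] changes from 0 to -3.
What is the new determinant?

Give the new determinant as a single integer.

det is linear in row 1: changing M[1][0] by delta changes det by delta * cofactor(1,0).
Cofactor C_10 = (-1)^(1+0) * minor(1,0) = 0
Entry delta = -3 - 0 = -3
Det delta = -3 * 0 = 0
New det = 4 + 0 = 4

Answer: 4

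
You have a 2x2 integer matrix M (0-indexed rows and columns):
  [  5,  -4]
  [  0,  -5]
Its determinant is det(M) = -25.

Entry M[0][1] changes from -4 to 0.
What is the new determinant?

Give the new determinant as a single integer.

Answer: -25

Derivation:
det is linear in row 0: changing M[0][1] by delta changes det by delta * cofactor(0,1).
Cofactor C_01 = (-1)^(0+1) * minor(0,1) = 0
Entry delta = 0 - -4 = 4
Det delta = 4 * 0 = 0
New det = -25 + 0 = -25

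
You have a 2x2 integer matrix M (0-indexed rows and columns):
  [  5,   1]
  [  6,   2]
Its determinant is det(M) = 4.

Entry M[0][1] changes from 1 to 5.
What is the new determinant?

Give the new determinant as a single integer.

det is linear in row 0: changing M[0][1] by delta changes det by delta * cofactor(0,1).
Cofactor C_01 = (-1)^(0+1) * minor(0,1) = -6
Entry delta = 5 - 1 = 4
Det delta = 4 * -6 = -24
New det = 4 + -24 = -20

Answer: -20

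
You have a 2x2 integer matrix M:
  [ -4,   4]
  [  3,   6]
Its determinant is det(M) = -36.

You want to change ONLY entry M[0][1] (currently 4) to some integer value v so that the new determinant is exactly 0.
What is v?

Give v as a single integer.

det is linear in entry M[0][1]: det = old_det + (v - 4) * C_01
Cofactor C_01 = -3
Want det = 0: -36 + (v - 4) * -3 = 0
  (v - 4) = 36 / -3 = -12
  v = 4 + (-12) = -8

Answer: -8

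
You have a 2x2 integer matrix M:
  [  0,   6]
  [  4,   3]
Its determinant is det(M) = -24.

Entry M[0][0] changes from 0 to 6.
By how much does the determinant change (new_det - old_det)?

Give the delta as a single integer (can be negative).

Cofactor C_00 = 3
Entry delta = 6 - 0 = 6
Det delta = entry_delta * cofactor = 6 * 3 = 18

Answer: 18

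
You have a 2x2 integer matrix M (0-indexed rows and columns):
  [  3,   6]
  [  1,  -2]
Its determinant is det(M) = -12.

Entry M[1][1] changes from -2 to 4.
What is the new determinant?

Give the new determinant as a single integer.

Answer: 6

Derivation:
det is linear in row 1: changing M[1][1] by delta changes det by delta * cofactor(1,1).
Cofactor C_11 = (-1)^(1+1) * minor(1,1) = 3
Entry delta = 4 - -2 = 6
Det delta = 6 * 3 = 18
New det = -12 + 18 = 6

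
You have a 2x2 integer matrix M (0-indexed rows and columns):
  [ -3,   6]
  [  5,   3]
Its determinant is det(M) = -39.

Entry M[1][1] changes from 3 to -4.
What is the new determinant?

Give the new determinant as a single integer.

Answer: -18

Derivation:
det is linear in row 1: changing M[1][1] by delta changes det by delta * cofactor(1,1).
Cofactor C_11 = (-1)^(1+1) * minor(1,1) = -3
Entry delta = -4 - 3 = -7
Det delta = -7 * -3 = 21
New det = -39 + 21 = -18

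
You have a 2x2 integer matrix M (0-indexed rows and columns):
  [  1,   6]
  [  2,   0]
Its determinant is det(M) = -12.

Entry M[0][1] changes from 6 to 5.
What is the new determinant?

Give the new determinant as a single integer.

det is linear in row 0: changing M[0][1] by delta changes det by delta * cofactor(0,1).
Cofactor C_01 = (-1)^(0+1) * minor(0,1) = -2
Entry delta = 5 - 6 = -1
Det delta = -1 * -2 = 2
New det = -12 + 2 = -10

Answer: -10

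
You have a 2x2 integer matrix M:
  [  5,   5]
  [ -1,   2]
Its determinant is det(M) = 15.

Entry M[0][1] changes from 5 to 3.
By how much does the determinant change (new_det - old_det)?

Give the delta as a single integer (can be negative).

Answer: -2

Derivation:
Cofactor C_01 = 1
Entry delta = 3 - 5 = -2
Det delta = entry_delta * cofactor = -2 * 1 = -2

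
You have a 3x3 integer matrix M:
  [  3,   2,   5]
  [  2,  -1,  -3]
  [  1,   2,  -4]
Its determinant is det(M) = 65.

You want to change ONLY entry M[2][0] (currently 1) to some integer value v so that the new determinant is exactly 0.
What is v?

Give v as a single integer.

Answer: 66

Derivation:
det is linear in entry M[2][0]: det = old_det + (v - 1) * C_20
Cofactor C_20 = -1
Want det = 0: 65 + (v - 1) * -1 = 0
  (v - 1) = -65 / -1 = 65
  v = 1 + (65) = 66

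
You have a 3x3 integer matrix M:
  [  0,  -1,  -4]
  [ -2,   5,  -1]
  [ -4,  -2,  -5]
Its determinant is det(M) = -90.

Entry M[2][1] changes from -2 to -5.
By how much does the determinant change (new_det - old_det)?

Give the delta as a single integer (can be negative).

Answer: -24

Derivation:
Cofactor C_21 = 8
Entry delta = -5 - -2 = -3
Det delta = entry_delta * cofactor = -3 * 8 = -24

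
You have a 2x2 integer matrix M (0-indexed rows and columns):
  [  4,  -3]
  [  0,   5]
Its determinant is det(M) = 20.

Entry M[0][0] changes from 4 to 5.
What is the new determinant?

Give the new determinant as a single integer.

Answer: 25

Derivation:
det is linear in row 0: changing M[0][0] by delta changes det by delta * cofactor(0,0).
Cofactor C_00 = (-1)^(0+0) * minor(0,0) = 5
Entry delta = 5 - 4 = 1
Det delta = 1 * 5 = 5
New det = 20 + 5 = 25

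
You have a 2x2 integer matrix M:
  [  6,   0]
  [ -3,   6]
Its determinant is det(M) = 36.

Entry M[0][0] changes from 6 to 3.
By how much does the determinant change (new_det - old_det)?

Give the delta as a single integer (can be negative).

Cofactor C_00 = 6
Entry delta = 3 - 6 = -3
Det delta = entry_delta * cofactor = -3 * 6 = -18

Answer: -18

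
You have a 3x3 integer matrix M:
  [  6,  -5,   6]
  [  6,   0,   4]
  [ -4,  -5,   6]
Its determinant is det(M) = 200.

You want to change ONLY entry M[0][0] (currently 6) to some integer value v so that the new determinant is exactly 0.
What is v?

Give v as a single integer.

Answer: -4

Derivation:
det is linear in entry M[0][0]: det = old_det + (v - 6) * C_00
Cofactor C_00 = 20
Want det = 0: 200 + (v - 6) * 20 = 0
  (v - 6) = -200 / 20 = -10
  v = 6 + (-10) = -4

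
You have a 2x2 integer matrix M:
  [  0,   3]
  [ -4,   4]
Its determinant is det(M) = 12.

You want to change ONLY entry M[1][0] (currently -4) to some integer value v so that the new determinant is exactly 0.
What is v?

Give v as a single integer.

det is linear in entry M[1][0]: det = old_det + (v - -4) * C_10
Cofactor C_10 = -3
Want det = 0: 12 + (v - -4) * -3 = 0
  (v - -4) = -12 / -3 = 4
  v = -4 + (4) = 0

Answer: 0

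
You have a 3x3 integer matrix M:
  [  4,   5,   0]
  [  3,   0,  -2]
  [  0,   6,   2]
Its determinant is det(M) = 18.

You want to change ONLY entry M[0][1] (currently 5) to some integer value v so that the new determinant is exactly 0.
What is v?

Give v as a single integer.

Answer: 8

Derivation:
det is linear in entry M[0][1]: det = old_det + (v - 5) * C_01
Cofactor C_01 = -6
Want det = 0: 18 + (v - 5) * -6 = 0
  (v - 5) = -18 / -6 = 3
  v = 5 + (3) = 8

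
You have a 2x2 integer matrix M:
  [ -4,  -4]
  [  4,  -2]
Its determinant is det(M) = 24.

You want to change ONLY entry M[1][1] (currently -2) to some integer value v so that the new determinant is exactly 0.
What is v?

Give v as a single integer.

Answer: 4

Derivation:
det is linear in entry M[1][1]: det = old_det + (v - -2) * C_11
Cofactor C_11 = -4
Want det = 0: 24 + (v - -2) * -4 = 0
  (v - -2) = -24 / -4 = 6
  v = -2 + (6) = 4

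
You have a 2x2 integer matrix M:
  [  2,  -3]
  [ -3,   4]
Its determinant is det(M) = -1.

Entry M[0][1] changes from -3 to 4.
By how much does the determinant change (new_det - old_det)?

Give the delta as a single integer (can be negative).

Answer: 21

Derivation:
Cofactor C_01 = 3
Entry delta = 4 - -3 = 7
Det delta = entry_delta * cofactor = 7 * 3 = 21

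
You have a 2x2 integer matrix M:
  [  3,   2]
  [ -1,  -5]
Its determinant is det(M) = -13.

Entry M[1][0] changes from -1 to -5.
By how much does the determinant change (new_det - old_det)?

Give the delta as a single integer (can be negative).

Cofactor C_10 = -2
Entry delta = -5 - -1 = -4
Det delta = entry_delta * cofactor = -4 * -2 = 8

Answer: 8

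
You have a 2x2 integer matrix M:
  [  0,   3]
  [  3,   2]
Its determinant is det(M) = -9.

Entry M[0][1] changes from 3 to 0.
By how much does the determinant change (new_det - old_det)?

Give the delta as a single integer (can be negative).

Cofactor C_01 = -3
Entry delta = 0 - 3 = -3
Det delta = entry_delta * cofactor = -3 * -3 = 9

Answer: 9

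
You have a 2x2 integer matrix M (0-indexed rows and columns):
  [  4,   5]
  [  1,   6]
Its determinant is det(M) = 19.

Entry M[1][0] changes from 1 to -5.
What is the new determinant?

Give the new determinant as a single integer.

Answer: 49

Derivation:
det is linear in row 1: changing M[1][0] by delta changes det by delta * cofactor(1,0).
Cofactor C_10 = (-1)^(1+0) * minor(1,0) = -5
Entry delta = -5 - 1 = -6
Det delta = -6 * -5 = 30
New det = 19 + 30 = 49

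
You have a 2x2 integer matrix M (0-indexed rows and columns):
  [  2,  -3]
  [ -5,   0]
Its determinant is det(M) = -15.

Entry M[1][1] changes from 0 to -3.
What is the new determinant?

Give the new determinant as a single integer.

det is linear in row 1: changing M[1][1] by delta changes det by delta * cofactor(1,1).
Cofactor C_11 = (-1)^(1+1) * minor(1,1) = 2
Entry delta = -3 - 0 = -3
Det delta = -3 * 2 = -6
New det = -15 + -6 = -21

Answer: -21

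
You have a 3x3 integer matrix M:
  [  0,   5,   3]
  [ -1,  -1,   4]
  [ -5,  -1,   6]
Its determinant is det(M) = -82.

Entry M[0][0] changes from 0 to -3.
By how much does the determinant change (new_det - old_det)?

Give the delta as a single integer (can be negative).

Answer: 6

Derivation:
Cofactor C_00 = -2
Entry delta = -3 - 0 = -3
Det delta = entry_delta * cofactor = -3 * -2 = 6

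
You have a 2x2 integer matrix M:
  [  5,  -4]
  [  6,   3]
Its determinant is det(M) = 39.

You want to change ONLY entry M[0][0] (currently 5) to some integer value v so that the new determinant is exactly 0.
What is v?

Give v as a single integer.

Answer: -8

Derivation:
det is linear in entry M[0][0]: det = old_det + (v - 5) * C_00
Cofactor C_00 = 3
Want det = 0: 39 + (v - 5) * 3 = 0
  (v - 5) = -39 / 3 = -13
  v = 5 + (-13) = -8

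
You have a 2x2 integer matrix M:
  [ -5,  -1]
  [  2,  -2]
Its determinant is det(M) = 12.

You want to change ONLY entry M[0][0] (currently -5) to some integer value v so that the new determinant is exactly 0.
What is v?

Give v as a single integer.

det is linear in entry M[0][0]: det = old_det + (v - -5) * C_00
Cofactor C_00 = -2
Want det = 0: 12 + (v - -5) * -2 = 0
  (v - -5) = -12 / -2 = 6
  v = -5 + (6) = 1

Answer: 1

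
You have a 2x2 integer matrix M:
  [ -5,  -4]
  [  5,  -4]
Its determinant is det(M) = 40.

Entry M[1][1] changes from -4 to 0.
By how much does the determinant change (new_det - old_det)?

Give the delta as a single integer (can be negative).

Answer: -20

Derivation:
Cofactor C_11 = -5
Entry delta = 0 - -4 = 4
Det delta = entry_delta * cofactor = 4 * -5 = -20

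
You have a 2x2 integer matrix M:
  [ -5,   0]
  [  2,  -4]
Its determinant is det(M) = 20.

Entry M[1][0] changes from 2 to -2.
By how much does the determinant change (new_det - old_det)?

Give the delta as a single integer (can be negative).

Answer: 0

Derivation:
Cofactor C_10 = 0
Entry delta = -2 - 2 = -4
Det delta = entry_delta * cofactor = -4 * 0 = 0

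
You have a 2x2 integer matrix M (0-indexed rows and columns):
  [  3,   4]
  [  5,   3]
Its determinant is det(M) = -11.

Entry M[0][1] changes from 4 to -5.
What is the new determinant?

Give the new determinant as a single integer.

Answer: 34

Derivation:
det is linear in row 0: changing M[0][1] by delta changes det by delta * cofactor(0,1).
Cofactor C_01 = (-1)^(0+1) * minor(0,1) = -5
Entry delta = -5 - 4 = -9
Det delta = -9 * -5 = 45
New det = -11 + 45 = 34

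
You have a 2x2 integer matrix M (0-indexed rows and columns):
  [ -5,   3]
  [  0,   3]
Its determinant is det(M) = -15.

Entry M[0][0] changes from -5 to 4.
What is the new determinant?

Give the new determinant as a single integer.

det is linear in row 0: changing M[0][0] by delta changes det by delta * cofactor(0,0).
Cofactor C_00 = (-1)^(0+0) * minor(0,0) = 3
Entry delta = 4 - -5 = 9
Det delta = 9 * 3 = 27
New det = -15 + 27 = 12

Answer: 12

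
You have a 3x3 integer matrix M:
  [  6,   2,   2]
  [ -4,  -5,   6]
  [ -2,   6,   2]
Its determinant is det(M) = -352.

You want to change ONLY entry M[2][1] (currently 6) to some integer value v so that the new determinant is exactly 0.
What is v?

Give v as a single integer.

det is linear in entry M[2][1]: det = old_det + (v - 6) * C_21
Cofactor C_21 = -44
Want det = 0: -352 + (v - 6) * -44 = 0
  (v - 6) = 352 / -44 = -8
  v = 6 + (-8) = -2

Answer: -2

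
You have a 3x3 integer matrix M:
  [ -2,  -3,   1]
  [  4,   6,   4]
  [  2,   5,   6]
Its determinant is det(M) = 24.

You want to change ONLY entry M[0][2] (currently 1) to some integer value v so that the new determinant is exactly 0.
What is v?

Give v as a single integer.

det is linear in entry M[0][2]: det = old_det + (v - 1) * C_02
Cofactor C_02 = 8
Want det = 0: 24 + (v - 1) * 8 = 0
  (v - 1) = -24 / 8 = -3
  v = 1 + (-3) = -2

Answer: -2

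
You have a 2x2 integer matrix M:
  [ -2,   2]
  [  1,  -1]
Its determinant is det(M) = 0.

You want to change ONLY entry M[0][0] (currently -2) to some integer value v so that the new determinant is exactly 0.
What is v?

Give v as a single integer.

det is linear in entry M[0][0]: det = old_det + (v - -2) * C_00
Cofactor C_00 = -1
Want det = 0: 0 + (v - -2) * -1 = 0
  (v - -2) = 0 / -1 = 0
  v = -2 + (0) = -2

Answer: -2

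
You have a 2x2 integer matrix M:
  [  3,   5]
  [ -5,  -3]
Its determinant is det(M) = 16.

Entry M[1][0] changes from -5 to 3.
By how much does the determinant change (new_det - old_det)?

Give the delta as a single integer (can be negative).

Cofactor C_10 = -5
Entry delta = 3 - -5 = 8
Det delta = entry_delta * cofactor = 8 * -5 = -40

Answer: -40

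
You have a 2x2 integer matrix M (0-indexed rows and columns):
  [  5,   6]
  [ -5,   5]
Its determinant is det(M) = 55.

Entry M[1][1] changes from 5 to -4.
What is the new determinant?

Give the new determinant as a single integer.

Answer: 10

Derivation:
det is linear in row 1: changing M[1][1] by delta changes det by delta * cofactor(1,1).
Cofactor C_11 = (-1)^(1+1) * minor(1,1) = 5
Entry delta = -4 - 5 = -9
Det delta = -9 * 5 = -45
New det = 55 + -45 = 10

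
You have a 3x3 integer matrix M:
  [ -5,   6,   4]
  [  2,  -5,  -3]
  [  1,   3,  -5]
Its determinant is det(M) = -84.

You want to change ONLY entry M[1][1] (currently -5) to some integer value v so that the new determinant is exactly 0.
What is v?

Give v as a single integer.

Answer: -1

Derivation:
det is linear in entry M[1][1]: det = old_det + (v - -5) * C_11
Cofactor C_11 = 21
Want det = 0: -84 + (v - -5) * 21 = 0
  (v - -5) = 84 / 21 = 4
  v = -5 + (4) = -1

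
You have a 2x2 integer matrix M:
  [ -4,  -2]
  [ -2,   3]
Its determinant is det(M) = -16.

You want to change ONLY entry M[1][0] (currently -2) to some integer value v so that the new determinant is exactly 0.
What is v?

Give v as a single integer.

det is linear in entry M[1][0]: det = old_det + (v - -2) * C_10
Cofactor C_10 = 2
Want det = 0: -16 + (v - -2) * 2 = 0
  (v - -2) = 16 / 2 = 8
  v = -2 + (8) = 6

Answer: 6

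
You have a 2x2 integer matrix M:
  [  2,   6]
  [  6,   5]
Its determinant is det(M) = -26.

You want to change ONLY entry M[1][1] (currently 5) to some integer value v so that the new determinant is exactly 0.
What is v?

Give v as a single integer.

det is linear in entry M[1][1]: det = old_det + (v - 5) * C_11
Cofactor C_11 = 2
Want det = 0: -26 + (v - 5) * 2 = 0
  (v - 5) = 26 / 2 = 13
  v = 5 + (13) = 18

Answer: 18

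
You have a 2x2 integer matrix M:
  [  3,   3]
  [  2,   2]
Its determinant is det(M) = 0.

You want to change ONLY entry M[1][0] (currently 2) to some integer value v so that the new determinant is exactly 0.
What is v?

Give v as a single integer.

Answer: 2

Derivation:
det is linear in entry M[1][0]: det = old_det + (v - 2) * C_10
Cofactor C_10 = -3
Want det = 0: 0 + (v - 2) * -3 = 0
  (v - 2) = 0 / -3 = 0
  v = 2 + (0) = 2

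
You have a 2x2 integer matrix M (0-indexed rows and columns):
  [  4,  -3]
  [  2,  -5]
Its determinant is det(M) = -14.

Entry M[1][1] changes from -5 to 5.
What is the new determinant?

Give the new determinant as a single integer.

det is linear in row 1: changing M[1][1] by delta changes det by delta * cofactor(1,1).
Cofactor C_11 = (-1)^(1+1) * minor(1,1) = 4
Entry delta = 5 - -5 = 10
Det delta = 10 * 4 = 40
New det = -14 + 40 = 26

Answer: 26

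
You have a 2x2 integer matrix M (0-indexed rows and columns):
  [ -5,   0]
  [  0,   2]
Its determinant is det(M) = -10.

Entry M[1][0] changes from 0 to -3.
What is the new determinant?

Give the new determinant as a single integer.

Answer: -10

Derivation:
det is linear in row 1: changing M[1][0] by delta changes det by delta * cofactor(1,0).
Cofactor C_10 = (-1)^(1+0) * minor(1,0) = 0
Entry delta = -3 - 0 = -3
Det delta = -3 * 0 = 0
New det = -10 + 0 = -10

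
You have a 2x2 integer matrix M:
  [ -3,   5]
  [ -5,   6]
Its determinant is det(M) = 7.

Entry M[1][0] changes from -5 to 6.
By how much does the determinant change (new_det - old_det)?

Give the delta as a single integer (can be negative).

Answer: -55

Derivation:
Cofactor C_10 = -5
Entry delta = 6 - -5 = 11
Det delta = entry_delta * cofactor = 11 * -5 = -55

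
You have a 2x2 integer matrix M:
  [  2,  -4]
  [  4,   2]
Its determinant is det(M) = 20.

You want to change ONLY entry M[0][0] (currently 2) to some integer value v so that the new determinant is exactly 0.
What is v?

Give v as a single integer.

Answer: -8

Derivation:
det is linear in entry M[0][0]: det = old_det + (v - 2) * C_00
Cofactor C_00 = 2
Want det = 0: 20 + (v - 2) * 2 = 0
  (v - 2) = -20 / 2 = -10
  v = 2 + (-10) = -8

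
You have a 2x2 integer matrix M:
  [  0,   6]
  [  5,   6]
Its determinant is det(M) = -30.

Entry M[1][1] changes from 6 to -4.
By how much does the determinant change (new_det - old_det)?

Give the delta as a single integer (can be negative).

Cofactor C_11 = 0
Entry delta = -4 - 6 = -10
Det delta = entry_delta * cofactor = -10 * 0 = 0

Answer: 0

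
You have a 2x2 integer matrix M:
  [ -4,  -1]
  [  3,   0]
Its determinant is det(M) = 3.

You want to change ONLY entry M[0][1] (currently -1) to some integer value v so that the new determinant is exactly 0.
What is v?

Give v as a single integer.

Answer: 0

Derivation:
det is linear in entry M[0][1]: det = old_det + (v - -1) * C_01
Cofactor C_01 = -3
Want det = 0: 3 + (v - -1) * -3 = 0
  (v - -1) = -3 / -3 = 1
  v = -1 + (1) = 0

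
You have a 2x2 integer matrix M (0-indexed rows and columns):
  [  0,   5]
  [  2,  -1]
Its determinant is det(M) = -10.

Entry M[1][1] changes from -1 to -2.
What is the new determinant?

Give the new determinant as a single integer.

det is linear in row 1: changing M[1][1] by delta changes det by delta * cofactor(1,1).
Cofactor C_11 = (-1)^(1+1) * minor(1,1) = 0
Entry delta = -2 - -1 = -1
Det delta = -1 * 0 = 0
New det = -10 + 0 = -10

Answer: -10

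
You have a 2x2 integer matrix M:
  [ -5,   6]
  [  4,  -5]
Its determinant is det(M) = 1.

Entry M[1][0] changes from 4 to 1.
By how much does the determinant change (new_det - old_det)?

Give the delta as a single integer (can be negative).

Answer: 18

Derivation:
Cofactor C_10 = -6
Entry delta = 1 - 4 = -3
Det delta = entry_delta * cofactor = -3 * -6 = 18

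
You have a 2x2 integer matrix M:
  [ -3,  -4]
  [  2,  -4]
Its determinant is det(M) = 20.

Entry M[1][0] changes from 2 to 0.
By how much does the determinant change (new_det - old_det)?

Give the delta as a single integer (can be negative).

Answer: -8

Derivation:
Cofactor C_10 = 4
Entry delta = 0 - 2 = -2
Det delta = entry_delta * cofactor = -2 * 4 = -8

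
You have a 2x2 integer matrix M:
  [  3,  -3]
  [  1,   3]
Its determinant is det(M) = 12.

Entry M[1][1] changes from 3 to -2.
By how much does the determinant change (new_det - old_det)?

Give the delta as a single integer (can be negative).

Answer: -15

Derivation:
Cofactor C_11 = 3
Entry delta = -2 - 3 = -5
Det delta = entry_delta * cofactor = -5 * 3 = -15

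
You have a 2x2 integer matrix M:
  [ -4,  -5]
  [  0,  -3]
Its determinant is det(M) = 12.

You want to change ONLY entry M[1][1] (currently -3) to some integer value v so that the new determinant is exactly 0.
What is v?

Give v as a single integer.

Answer: 0

Derivation:
det is linear in entry M[1][1]: det = old_det + (v - -3) * C_11
Cofactor C_11 = -4
Want det = 0: 12 + (v - -3) * -4 = 0
  (v - -3) = -12 / -4 = 3
  v = -3 + (3) = 0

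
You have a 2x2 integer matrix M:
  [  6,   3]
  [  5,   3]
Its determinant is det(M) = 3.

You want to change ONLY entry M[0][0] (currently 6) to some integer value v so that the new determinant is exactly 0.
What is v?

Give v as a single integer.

Answer: 5

Derivation:
det is linear in entry M[0][0]: det = old_det + (v - 6) * C_00
Cofactor C_00 = 3
Want det = 0: 3 + (v - 6) * 3 = 0
  (v - 6) = -3 / 3 = -1
  v = 6 + (-1) = 5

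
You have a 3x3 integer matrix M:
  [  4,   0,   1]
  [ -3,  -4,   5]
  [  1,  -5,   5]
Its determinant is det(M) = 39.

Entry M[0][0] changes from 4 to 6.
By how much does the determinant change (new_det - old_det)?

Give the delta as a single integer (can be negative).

Answer: 10

Derivation:
Cofactor C_00 = 5
Entry delta = 6 - 4 = 2
Det delta = entry_delta * cofactor = 2 * 5 = 10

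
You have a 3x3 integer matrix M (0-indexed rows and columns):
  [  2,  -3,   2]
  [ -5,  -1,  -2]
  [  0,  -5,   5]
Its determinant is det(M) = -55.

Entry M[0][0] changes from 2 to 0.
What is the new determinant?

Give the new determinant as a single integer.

Answer: -25

Derivation:
det is linear in row 0: changing M[0][0] by delta changes det by delta * cofactor(0,0).
Cofactor C_00 = (-1)^(0+0) * minor(0,0) = -15
Entry delta = 0 - 2 = -2
Det delta = -2 * -15 = 30
New det = -55 + 30 = -25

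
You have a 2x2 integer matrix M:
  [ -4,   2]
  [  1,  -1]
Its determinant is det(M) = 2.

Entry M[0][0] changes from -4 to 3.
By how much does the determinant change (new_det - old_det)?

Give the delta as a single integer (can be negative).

Answer: -7

Derivation:
Cofactor C_00 = -1
Entry delta = 3 - -4 = 7
Det delta = entry_delta * cofactor = 7 * -1 = -7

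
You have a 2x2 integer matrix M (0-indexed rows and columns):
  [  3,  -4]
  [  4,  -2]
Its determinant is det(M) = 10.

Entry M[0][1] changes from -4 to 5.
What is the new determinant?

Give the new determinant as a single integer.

det is linear in row 0: changing M[0][1] by delta changes det by delta * cofactor(0,1).
Cofactor C_01 = (-1)^(0+1) * minor(0,1) = -4
Entry delta = 5 - -4 = 9
Det delta = 9 * -4 = -36
New det = 10 + -36 = -26

Answer: -26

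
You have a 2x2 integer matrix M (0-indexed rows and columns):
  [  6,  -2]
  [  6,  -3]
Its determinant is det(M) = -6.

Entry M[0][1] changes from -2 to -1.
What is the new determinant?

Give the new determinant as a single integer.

det is linear in row 0: changing M[0][1] by delta changes det by delta * cofactor(0,1).
Cofactor C_01 = (-1)^(0+1) * minor(0,1) = -6
Entry delta = -1 - -2 = 1
Det delta = 1 * -6 = -6
New det = -6 + -6 = -12

Answer: -12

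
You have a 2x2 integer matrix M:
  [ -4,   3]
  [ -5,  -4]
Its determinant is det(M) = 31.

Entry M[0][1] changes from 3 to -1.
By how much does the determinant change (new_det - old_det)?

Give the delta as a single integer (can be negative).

Answer: -20

Derivation:
Cofactor C_01 = 5
Entry delta = -1 - 3 = -4
Det delta = entry_delta * cofactor = -4 * 5 = -20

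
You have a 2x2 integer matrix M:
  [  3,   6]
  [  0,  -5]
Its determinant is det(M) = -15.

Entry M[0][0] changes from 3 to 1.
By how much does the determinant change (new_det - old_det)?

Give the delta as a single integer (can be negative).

Cofactor C_00 = -5
Entry delta = 1 - 3 = -2
Det delta = entry_delta * cofactor = -2 * -5 = 10

Answer: 10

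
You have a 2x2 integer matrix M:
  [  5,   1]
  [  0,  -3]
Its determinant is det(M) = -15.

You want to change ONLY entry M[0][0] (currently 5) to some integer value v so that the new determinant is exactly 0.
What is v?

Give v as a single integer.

Answer: 0

Derivation:
det is linear in entry M[0][0]: det = old_det + (v - 5) * C_00
Cofactor C_00 = -3
Want det = 0: -15 + (v - 5) * -3 = 0
  (v - 5) = 15 / -3 = -5
  v = 5 + (-5) = 0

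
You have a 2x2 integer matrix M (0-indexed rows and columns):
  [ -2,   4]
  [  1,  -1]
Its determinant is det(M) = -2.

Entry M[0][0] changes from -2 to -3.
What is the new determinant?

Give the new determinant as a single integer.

det is linear in row 0: changing M[0][0] by delta changes det by delta * cofactor(0,0).
Cofactor C_00 = (-1)^(0+0) * minor(0,0) = -1
Entry delta = -3 - -2 = -1
Det delta = -1 * -1 = 1
New det = -2 + 1 = -1

Answer: -1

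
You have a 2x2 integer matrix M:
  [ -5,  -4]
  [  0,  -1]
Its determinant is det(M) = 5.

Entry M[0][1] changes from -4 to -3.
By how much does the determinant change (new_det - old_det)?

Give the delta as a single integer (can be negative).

Answer: 0

Derivation:
Cofactor C_01 = 0
Entry delta = -3 - -4 = 1
Det delta = entry_delta * cofactor = 1 * 0 = 0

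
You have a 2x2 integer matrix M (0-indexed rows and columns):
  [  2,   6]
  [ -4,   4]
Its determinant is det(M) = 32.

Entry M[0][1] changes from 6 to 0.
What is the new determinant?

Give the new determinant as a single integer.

Answer: 8

Derivation:
det is linear in row 0: changing M[0][1] by delta changes det by delta * cofactor(0,1).
Cofactor C_01 = (-1)^(0+1) * minor(0,1) = 4
Entry delta = 0 - 6 = -6
Det delta = -6 * 4 = -24
New det = 32 + -24 = 8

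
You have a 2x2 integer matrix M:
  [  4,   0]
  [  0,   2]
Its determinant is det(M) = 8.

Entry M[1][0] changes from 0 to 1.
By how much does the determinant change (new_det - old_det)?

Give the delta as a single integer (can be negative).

Answer: 0

Derivation:
Cofactor C_10 = 0
Entry delta = 1 - 0 = 1
Det delta = entry_delta * cofactor = 1 * 0 = 0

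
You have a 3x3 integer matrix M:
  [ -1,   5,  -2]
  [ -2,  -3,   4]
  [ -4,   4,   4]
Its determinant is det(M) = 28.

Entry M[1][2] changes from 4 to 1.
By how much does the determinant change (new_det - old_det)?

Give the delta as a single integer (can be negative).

Answer: 48

Derivation:
Cofactor C_12 = -16
Entry delta = 1 - 4 = -3
Det delta = entry_delta * cofactor = -3 * -16 = 48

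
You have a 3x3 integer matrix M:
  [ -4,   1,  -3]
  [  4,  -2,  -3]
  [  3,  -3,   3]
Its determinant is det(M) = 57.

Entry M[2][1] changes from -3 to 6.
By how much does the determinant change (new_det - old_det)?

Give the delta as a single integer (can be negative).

Answer: -216

Derivation:
Cofactor C_21 = -24
Entry delta = 6 - -3 = 9
Det delta = entry_delta * cofactor = 9 * -24 = -216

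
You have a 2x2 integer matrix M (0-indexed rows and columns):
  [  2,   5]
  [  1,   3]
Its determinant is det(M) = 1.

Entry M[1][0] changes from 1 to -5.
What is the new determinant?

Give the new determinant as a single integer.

Answer: 31

Derivation:
det is linear in row 1: changing M[1][0] by delta changes det by delta * cofactor(1,0).
Cofactor C_10 = (-1)^(1+0) * minor(1,0) = -5
Entry delta = -5 - 1 = -6
Det delta = -6 * -5 = 30
New det = 1 + 30 = 31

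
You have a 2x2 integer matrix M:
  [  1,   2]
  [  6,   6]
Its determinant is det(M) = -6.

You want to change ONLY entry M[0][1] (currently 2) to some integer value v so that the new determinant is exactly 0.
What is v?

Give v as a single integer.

det is linear in entry M[0][1]: det = old_det + (v - 2) * C_01
Cofactor C_01 = -6
Want det = 0: -6 + (v - 2) * -6 = 0
  (v - 2) = 6 / -6 = -1
  v = 2 + (-1) = 1

Answer: 1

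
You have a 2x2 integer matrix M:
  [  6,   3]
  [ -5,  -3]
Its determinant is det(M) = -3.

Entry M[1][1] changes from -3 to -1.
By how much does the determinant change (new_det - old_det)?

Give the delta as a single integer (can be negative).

Answer: 12

Derivation:
Cofactor C_11 = 6
Entry delta = -1 - -3 = 2
Det delta = entry_delta * cofactor = 2 * 6 = 12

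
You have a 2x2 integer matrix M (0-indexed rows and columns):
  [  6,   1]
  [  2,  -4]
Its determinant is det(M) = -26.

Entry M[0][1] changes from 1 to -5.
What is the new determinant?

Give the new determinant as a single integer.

Answer: -14

Derivation:
det is linear in row 0: changing M[0][1] by delta changes det by delta * cofactor(0,1).
Cofactor C_01 = (-1)^(0+1) * minor(0,1) = -2
Entry delta = -5 - 1 = -6
Det delta = -6 * -2 = 12
New det = -26 + 12 = -14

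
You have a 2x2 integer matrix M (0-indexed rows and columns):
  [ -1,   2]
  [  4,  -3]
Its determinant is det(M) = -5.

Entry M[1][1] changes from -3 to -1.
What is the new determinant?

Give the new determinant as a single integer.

det is linear in row 1: changing M[1][1] by delta changes det by delta * cofactor(1,1).
Cofactor C_11 = (-1)^(1+1) * minor(1,1) = -1
Entry delta = -1 - -3 = 2
Det delta = 2 * -1 = -2
New det = -5 + -2 = -7

Answer: -7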